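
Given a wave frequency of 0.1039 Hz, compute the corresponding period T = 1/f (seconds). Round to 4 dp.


T = 1 / f
T = 1 / 0.1039
T = 9.6246 s

9.6246


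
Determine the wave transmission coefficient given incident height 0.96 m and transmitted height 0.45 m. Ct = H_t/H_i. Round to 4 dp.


Ct = H_t / H_i
Ct = 0.45 / 0.96
Ct = 0.4688

0.4688


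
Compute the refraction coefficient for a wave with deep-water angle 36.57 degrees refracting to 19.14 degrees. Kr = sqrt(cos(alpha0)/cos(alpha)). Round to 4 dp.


Kr = sqrt(cos(alpha0) / cos(alpha))
cos(36.57) = 0.803130
cos(19.14) = 0.944720
Kr = sqrt(0.803130 / 0.944720)
Kr = sqrt(0.850124)
Kr = 0.9220

0.9220


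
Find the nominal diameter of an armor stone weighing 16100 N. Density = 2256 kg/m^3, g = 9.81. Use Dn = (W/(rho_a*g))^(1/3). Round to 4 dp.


V = W / (rho_a * g)
V = 16100 / (2256 * 9.81)
V = 16100 / 22131.36
V = 0.727474 m^3
Dn = V^(1/3) = 0.727474^(1/3)
Dn = 0.8994 m

0.8994


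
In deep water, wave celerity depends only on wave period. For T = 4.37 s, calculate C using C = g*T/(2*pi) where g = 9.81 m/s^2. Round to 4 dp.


We use the deep-water celerity formula:
C = g * T / (2 * pi)
C = 9.81 * 4.37 / (2 * 3.14159...)
C = 42.869700 / 6.283185
C = 6.8229 m/s

6.8229


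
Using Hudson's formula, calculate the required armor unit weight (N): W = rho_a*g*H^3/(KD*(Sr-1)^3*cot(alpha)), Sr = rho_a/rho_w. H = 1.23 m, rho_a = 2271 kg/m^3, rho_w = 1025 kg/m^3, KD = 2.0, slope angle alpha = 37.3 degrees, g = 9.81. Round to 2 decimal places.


Sr = rho_a / rho_w = 2271 / 1025 = 2.215610
(Sr - 1) = 1.215610
(Sr - 1)^3 = 1.796315
cot(37.3) = 1 / tan(37.3) = 1 / 0.761796 = 1.312688
Numerator = 2271 * 9.81 * 1.23^3 = 41457.3441
Denominator = 2.0 * 1.796315 * 1.312688 = 4.716001
W = 41457.3441 / 4.716001
W = 8790.78 N

8790.78


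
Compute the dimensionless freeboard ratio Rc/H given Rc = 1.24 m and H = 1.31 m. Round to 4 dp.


Relative freeboard = Rc / H
= 1.24 / 1.31
= 0.9466

0.9466


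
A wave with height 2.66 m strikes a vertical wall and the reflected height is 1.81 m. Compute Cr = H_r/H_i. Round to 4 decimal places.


Cr = H_r / H_i
Cr = 1.81 / 2.66
Cr = 0.6805

0.6805


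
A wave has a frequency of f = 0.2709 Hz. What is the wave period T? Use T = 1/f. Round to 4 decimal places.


T = 1 / f
T = 1 / 0.2709
T = 3.6914 s

3.6914


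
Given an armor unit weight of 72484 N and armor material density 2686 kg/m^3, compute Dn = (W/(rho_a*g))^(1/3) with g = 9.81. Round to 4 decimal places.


V = W / (rho_a * g)
V = 72484 / (2686 * 9.81)
V = 72484 / 26349.66
V = 2.750851 m^3
Dn = V^(1/3) = 2.750851^(1/3)
Dn = 1.4012 m

1.4012


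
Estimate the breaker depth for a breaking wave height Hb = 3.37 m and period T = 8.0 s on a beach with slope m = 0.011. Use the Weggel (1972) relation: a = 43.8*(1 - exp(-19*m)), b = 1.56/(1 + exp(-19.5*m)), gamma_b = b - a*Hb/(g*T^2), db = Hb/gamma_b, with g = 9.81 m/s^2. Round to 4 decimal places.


a = 43.8 * (1 - exp(-19 * m))
exp(-19 * 0.011) = exp(-0.2090) = 0.811395
a = 43.8 * (1 - 0.811395) = 8.260889
b = 1.56 / (1 + exp(-19.5 * m))
exp(-19.5 * 0.011) = exp(-0.2145) = 0.806945
b = 1.56 / (1 + 0.806945) = 0.863336
Hb / (g * T^2) = 3.37 / (9.81 * 8.0^2) = 3.37 / 627.8400 = 0.00536761
gamma_b = b - a * Hb/(g*T^2) = 0.863336 - 8.260889 * 0.00536761 = 0.818994
db = Hb / gamma_b = 3.37 / 0.818994
db = 4.1148 m

4.1148


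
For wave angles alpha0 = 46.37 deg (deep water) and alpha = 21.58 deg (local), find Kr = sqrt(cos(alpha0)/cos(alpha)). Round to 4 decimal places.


Kr = sqrt(cos(alpha0) / cos(alpha))
cos(46.37) = 0.689999
cos(21.58) = 0.929905
Kr = sqrt(0.689999 / 0.929905)
Kr = sqrt(0.742010)
Kr = 0.8614

0.8614


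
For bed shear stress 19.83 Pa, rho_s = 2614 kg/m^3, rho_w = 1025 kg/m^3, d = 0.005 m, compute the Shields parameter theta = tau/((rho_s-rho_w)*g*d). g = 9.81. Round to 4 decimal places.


theta = tau / ((rho_s - rho_w) * g * d)
rho_s - rho_w = 2614 - 1025 = 1589
Denominator = 1589 * 9.81 * 0.005 = 77.940450
theta = 19.83 / 77.940450
theta = 0.2544

0.2544


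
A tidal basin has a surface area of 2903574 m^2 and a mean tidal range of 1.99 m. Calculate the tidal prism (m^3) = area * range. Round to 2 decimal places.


Tidal prism = Area * Tidal range
P = 2903574 * 1.99
P = 5778112.26 m^3

5778112.26


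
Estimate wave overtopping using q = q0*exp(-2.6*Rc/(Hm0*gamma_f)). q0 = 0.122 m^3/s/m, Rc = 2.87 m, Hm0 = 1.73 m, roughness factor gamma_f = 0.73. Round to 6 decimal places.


q = q0 * exp(-2.6 * Rc / (Hm0 * gamma_f))
Exponent = -2.6 * 2.87 / (1.73 * 0.73)
= -2.6 * 2.87 / 1.2629
= -5.908623
exp(-5.908623) = 0.002716
q = 0.122 * 0.002716
q = 0.000331 m^3/s/m

0.000331


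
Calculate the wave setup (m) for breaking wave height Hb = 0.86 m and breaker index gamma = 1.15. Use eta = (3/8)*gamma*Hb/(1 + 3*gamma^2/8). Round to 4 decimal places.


eta = (3/8) * gamma * Hb / (1 + 3*gamma^2/8)
Numerator = (3/8) * 1.15 * 0.86 = 0.370875
Denominator = 1 + 3*1.15^2/8 = 1 + 0.495938 = 1.495938
eta = 0.370875 / 1.495938
eta = 0.2479 m

0.2479


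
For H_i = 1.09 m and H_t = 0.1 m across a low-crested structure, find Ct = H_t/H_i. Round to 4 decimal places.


Ct = H_t / H_i
Ct = 0.1 / 1.09
Ct = 0.0917

0.0917


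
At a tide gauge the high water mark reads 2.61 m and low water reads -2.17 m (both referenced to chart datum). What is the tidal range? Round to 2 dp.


Tidal range = High water - Low water
Tidal range = 2.61 - (-2.17)
Tidal range = 4.78 m

4.78


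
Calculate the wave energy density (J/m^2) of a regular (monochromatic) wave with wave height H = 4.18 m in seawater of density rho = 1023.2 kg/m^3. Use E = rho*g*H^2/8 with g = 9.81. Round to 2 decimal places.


E = (1/8) * rho * g * H^2
E = (1/8) * 1023.2 * 9.81 * 4.18^2
E = 0.125 * 1023.2 * 9.81 * 17.4724
E = 21922.60 J/m^2

21922.60


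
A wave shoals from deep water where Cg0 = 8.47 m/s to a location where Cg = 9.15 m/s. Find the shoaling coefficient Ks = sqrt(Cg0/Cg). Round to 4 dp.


Ks = sqrt(Cg0 / Cg)
Ks = sqrt(8.47 / 9.15)
Ks = sqrt(0.9257)
Ks = 0.9621

0.9621


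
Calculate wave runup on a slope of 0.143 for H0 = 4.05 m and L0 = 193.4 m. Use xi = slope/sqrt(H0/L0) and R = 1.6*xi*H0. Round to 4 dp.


xi = slope / sqrt(H0/L0)
H0/L0 = 4.05/193.4 = 0.020941
sqrt(0.020941) = 0.144710
xi = 0.143 / 0.144710 = 0.988182
R = 1.6 * xi * H0 = 1.6 * 0.988182 * 4.05
R = 6.4034 m

6.4034


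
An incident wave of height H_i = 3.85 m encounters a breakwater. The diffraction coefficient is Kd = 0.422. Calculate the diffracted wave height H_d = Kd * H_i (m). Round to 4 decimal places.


H_d = Kd * H_i
H_d = 0.422 * 3.85
H_d = 1.6247 m

1.6247


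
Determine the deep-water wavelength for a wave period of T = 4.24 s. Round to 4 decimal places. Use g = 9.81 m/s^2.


L0 = g * T^2 / (2 * pi)
L0 = 9.81 * 4.24^2 / (2 * pi)
L0 = 9.81 * 17.9776 / 6.28319
L0 = 176.3603 / 6.28319
L0 = 28.0686 m

28.0686


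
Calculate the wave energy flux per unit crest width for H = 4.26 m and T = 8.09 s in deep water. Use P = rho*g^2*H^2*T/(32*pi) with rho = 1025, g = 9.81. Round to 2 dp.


P = rho * g^2 * H^2 * T / (32 * pi)
P = 1025 * 9.81^2 * 4.26^2 * 8.09 / (32 * pi)
P = 1025 * 96.2361 * 18.1476 * 8.09 / 100.53096
P = 144055.47 W/m

144055.47


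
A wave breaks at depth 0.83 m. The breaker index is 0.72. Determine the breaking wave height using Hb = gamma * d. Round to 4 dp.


Hb = gamma * d
Hb = 0.72 * 0.83
Hb = 0.5976 m

0.5976


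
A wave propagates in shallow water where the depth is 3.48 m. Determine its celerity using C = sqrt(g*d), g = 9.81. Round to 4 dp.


Using the shallow-water approximation:
C = sqrt(g * d) = sqrt(9.81 * 3.48)
C = sqrt(34.1388)
C = 5.8428 m/s

5.8428


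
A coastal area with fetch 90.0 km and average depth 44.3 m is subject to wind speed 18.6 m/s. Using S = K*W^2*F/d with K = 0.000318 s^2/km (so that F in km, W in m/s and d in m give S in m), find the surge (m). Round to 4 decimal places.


S = K * W^2 * F / d
W^2 = 18.6^2 = 345.96
S = 0.000318 * 345.96 * 90.0 / 44.3
Numerator = 0.000318 * 345.96 * 90.0 = 9.901375
S = 9.901375 / 44.3 = 0.2235 m

0.2235


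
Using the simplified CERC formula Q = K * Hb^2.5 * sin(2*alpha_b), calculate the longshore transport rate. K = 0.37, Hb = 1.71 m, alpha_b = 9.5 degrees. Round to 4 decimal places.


Q = K * Hb^2.5 * sin(2 * alpha_b)
Hb^2.5 = 1.71^2.5 = 3.823757
sin(2 * 9.5) = sin(19.0) = 0.325568
Q = 0.37 * 3.823757 * 0.325568
Q = 0.4606 m^3/s

0.4606


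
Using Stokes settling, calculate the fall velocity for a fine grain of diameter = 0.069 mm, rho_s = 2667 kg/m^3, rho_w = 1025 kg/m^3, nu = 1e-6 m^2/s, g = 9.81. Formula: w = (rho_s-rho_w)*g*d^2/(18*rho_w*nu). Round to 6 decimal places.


w = (rho_s - rho_w) * g * d^2 / (18 * rho_w * nu)
d = 0.069 mm = 0.000069 m
rho_s - rho_w = 2667 - 1025 = 1642
Numerator = 1642 * 9.81 * (0.000069)^2 = 0.000076690283
Denominator = 18 * 1025 * 1e-6 = 0.018450
w = 0.004157 m/s

0.004157


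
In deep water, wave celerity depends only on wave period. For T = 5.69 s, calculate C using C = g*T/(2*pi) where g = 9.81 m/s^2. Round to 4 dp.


We use the deep-water celerity formula:
C = g * T / (2 * pi)
C = 9.81 * 5.69 / (2 * 3.14159...)
C = 55.818900 / 6.283185
C = 8.8839 m/s

8.8839


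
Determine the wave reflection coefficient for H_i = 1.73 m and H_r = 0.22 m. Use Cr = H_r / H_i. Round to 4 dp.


Cr = H_r / H_i
Cr = 0.22 / 1.73
Cr = 0.1272

0.1272


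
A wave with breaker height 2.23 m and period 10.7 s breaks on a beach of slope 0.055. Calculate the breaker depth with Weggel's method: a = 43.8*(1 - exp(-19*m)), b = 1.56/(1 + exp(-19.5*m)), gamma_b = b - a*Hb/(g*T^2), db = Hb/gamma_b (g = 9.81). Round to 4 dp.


a = 43.8 * (1 - exp(-19 * m))
exp(-19 * 0.055) = exp(-1.0450) = 0.351692
a = 43.8 * (1 - 0.351692) = 28.395898
b = 1.56 / (1 + exp(-19.5 * m))
exp(-19.5 * 0.055) = exp(-1.0725) = 0.342152
b = 1.56 / (1 + 0.342152) = 1.162312
Hb / (g * T^2) = 2.23 / (9.81 * 10.7^2) = 2.23 / 1123.1469 = 0.00198549
gamma_b = b - a * Hb/(g*T^2) = 1.162312 - 28.395898 * 0.00198549 = 1.105933
db = Hb / gamma_b = 2.23 / 1.105933
db = 2.0164 m

2.0164


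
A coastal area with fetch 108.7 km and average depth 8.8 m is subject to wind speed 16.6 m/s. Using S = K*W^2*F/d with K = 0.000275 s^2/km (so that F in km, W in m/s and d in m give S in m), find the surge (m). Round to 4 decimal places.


S = K * W^2 * F / d
W^2 = 16.6^2 = 275.56
S = 0.000275 * 275.56 * 108.7 / 8.8
Numerator = 0.000275 * 275.56 * 108.7 = 8.237177
S = 8.237177 / 8.8 = 0.9360 m

0.9360


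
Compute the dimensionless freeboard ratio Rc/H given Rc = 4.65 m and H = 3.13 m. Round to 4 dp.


Relative freeboard = Rc / H
= 4.65 / 3.13
= 1.4856

1.4856


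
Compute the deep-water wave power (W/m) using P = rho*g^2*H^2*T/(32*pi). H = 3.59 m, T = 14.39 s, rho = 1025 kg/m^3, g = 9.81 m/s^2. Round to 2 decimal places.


P = rho * g^2 * H^2 * T / (32 * pi)
P = 1025 * 9.81^2 * 3.59^2 * 14.39 / (32 * pi)
P = 1025 * 96.2361 * 12.8881 * 14.39 / 100.53096
P = 181975.00 W/m

181975.00


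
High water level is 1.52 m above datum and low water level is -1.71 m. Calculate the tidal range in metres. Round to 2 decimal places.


Tidal range = High water - Low water
Tidal range = 1.52 - (-1.71)
Tidal range = 3.23 m

3.23


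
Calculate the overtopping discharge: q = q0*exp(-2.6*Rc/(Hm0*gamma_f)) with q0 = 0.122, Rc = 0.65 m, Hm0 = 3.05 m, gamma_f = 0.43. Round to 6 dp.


q = q0 * exp(-2.6 * Rc / (Hm0 * gamma_f))
Exponent = -2.6 * 0.65 / (3.05 * 0.43)
= -2.6 * 0.65 / 1.3115
= -1.288601
exp(-1.288601) = 0.275656
q = 0.122 * 0.275656
q = 0.033630 m^3/s/m

0.033630


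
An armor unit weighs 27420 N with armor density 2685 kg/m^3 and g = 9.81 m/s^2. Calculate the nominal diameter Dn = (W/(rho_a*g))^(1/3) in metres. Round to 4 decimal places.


V = W / (rho_a * g)
V = 27420 / (2685 * 9.81)
V = 27420 / 26339.85
V = 1.041008 m^3
Dn = V^(1/3) = 1.041008^(1/3)
Dn = 1.0135 m

1.0135


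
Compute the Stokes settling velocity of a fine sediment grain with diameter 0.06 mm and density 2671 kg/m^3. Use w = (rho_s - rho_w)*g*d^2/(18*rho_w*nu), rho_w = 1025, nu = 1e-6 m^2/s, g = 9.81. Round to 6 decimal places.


w = (rho_s - rho_w) * g * d^2 / (18 * rho_w * nu)
d = 0.06 mm = 0.000060 m
rho_s - rho_w = 2671 - 1025 = 1646
Numerator = 1646 * 9.81 * (0.000060)^2 = 0.000058130136
Denominator = 18 * 1025 * 1e-6 = 0.018450
w = 0.003151 m/s

0.003151


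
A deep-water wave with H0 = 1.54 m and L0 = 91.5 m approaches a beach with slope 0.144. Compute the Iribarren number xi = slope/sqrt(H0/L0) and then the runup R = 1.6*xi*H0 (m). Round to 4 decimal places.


xi = slope / sqrt(H0/L0)
H0/L0 = 1.54/91.5 = 0.016831
sqrt(0.016831) = 0.129733
xi = 0.144 / 0.129733 = 1.109974
R = 1.6 * xi * H0 = 1.6 * 1.109974 * 1.54
R = 2.7350 m

2.7350


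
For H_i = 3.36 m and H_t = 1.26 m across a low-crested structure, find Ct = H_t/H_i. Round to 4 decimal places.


Ct = H_t / H_i
Ct = 1.26 / 3.36
Ct = 0.3750

0.3750


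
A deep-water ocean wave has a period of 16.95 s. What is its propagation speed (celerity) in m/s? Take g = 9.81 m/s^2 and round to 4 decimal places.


We use the deep-water celerity formula:
C = g * T / (2 * pi)
C = 9.81 * 16.95 / (2 * 3.14159...)
C = 166.279500 / 6.283185
C = 26.4642 m/s

26.4642


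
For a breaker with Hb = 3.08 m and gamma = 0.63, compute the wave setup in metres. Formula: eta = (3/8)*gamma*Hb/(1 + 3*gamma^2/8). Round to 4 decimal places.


eta = (3/8) * gamma * Hb / (1 + 3*gamma^2/8)
Numerator = (3/8) * 0.63 * 3.08 = 0.727650
Denominator = 1 + 3*0.63^2/8 = 1 + 0.148838 = 1.148838
eta = 0.727650 / 1.148838
eta = 0.6334 m

0.6334


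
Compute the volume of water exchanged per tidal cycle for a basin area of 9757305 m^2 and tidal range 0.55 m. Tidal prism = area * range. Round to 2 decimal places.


Tidal prism = Area * Tidal range
P = 9757305 * 0.55
P = 5366517.75 m^3

5366517.75


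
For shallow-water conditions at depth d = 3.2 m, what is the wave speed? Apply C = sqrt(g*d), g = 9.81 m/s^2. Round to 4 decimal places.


Using the shallow-water approximation:
C = sqrt(g * d) = sqrt(9.81 * 3.2)
C = sqrt(31.3920)
C = 5.6029 m/s

5.6029


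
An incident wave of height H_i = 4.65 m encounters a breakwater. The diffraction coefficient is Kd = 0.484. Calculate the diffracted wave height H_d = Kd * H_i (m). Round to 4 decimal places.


H_d = Kd * H_i
H_d = 0.484 * 4.65
H_d = 2.2506 m

2.2506


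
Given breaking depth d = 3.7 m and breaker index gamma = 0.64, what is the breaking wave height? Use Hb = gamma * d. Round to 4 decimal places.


Hb = gamma * d
Hb = 0.64 * 3.7
Hb = 2.3680 m

2.3680


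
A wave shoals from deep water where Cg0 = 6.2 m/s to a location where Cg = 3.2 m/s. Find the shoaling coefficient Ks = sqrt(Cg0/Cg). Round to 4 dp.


Ks = sqrt(Cg0 / Cg)
Ks = sqrt(6.2 / 3.2)
Ks = sqrt(1.9375)
Ks = 1.3919

1.3919


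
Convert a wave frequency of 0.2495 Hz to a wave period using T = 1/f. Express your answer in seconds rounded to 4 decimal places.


T = 1 / f
T = 1 / 0.2495
T = 4.0080 s

4.0080


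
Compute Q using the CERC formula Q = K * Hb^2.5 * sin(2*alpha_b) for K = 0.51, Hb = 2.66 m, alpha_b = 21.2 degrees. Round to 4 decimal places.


Q = K * Hb^2.5 * sin(2 * alpha_b)
Hb^2.5 = 2.66^2.5 = 11.539954
sin(2 * 21.2) = sin(42.4) = 0.674302
Q = 0.51 * 11.539954 * 0.674302
Q = 3.9685 m^3/s

3.9685


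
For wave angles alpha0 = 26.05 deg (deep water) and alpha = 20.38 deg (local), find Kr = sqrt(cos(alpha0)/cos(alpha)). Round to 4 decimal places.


Kr = sqrt(cos(alpha0) / cos(alpha))
cos(26.05) = 0.898411
cos(20.38) = 0.937404
Kr = sqrt(0.898411 / 0.937404)
Kr = sqrt(0.958404)
Kr = 0.9790

0.9790


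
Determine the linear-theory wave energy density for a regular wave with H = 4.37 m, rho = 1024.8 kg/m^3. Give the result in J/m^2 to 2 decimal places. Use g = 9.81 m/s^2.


E = (1/8) * rho * g * H^2
E = (1/8) * 1024.8 * 9.81 * 4.37^2
E = 0.125 * 1024.8 * 9.81 * 19.0969
E = 23998.33 J/m^2

23998.33


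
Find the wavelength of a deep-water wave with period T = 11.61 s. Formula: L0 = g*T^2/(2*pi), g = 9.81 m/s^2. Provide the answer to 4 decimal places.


L0 = g * T^2 / (2 * pi)
L0 = 9.81 * 11.61^2 / (2 * pi)
L0 = 9.81 * 134.7921 / 6.28319
L0 = 1322.3105 / 6.28319
L0 = 210.4523 m

210.4523


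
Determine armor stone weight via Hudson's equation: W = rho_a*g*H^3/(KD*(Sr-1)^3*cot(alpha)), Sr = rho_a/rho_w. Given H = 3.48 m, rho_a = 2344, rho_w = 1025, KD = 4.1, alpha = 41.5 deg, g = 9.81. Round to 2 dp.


Sr = rho_a / rho_w = 2344 / 1025 = 2.286829
(Sr - 1) = 1.286829
(Sr - 1)^3 = 2.130899
cot(41.5) = 1 / tan(41.5) = 1 / 0.884725 = 1.130294
Numerator = 2344 * 9.81 * 3.48^3 = 969090.5231
Denominator = 4.1 * 2.130899 * 1.130294 = 9.875025
W = 969090.5231 / 9.875025
W = 98135.50 N

98135.50


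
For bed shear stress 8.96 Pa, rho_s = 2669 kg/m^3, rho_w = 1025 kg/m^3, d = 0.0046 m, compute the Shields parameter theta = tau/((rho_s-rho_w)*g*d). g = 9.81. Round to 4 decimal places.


theta = tau / ((rho_s - rho_w) * g * d)
rho_s - rho_w = 2669 - 1025 = 1644
Denominator = 1644 * 9.81 * 0.0046 = 74.187144
theta = 8.96 / 74.187144
theta = 0.1208

0.1208


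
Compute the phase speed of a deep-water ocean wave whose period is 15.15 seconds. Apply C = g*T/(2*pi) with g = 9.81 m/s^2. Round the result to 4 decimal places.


We use the deep-water celerity formula:
C = g * T / (2 * pi)
C = 9.81 * 15.15 / (2 * 3.14159...)
C = 148.621500 / 6.283185
C = 23.6538 m/s

23.6538


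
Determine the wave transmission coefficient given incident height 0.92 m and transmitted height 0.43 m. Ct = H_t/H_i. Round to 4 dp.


Ct = H_t / H_i
Ct = 0.43 / 0.92
Ct = 0.4674

0.4674


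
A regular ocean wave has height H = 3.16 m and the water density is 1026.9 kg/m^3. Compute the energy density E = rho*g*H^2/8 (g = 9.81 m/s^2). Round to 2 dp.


E = (1/8) * rho * g * H^2
E = (1/8) * 1026.9 * 9.81 * 3.16^2
E = 0.125 * 1026.9 * 9.81 * 9.9856
E = 12574.23 J/m^2

12574.23


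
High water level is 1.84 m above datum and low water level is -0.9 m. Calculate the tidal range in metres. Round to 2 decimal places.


Tidal range = High water - Low water
Tidal range = 1.84 - (-0.9)
Tidal range = 2.74 m

2.74


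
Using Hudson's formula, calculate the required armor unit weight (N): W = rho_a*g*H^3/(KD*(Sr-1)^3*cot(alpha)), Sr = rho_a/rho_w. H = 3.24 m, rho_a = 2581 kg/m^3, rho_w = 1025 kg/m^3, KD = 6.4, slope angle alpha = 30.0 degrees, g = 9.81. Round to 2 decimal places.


Sr = rho_a / rho_w = 2581 / 1025 = 2.518049
(Sr - 1) = 1.518049
(Sr - 1)^3 = 3.498301
cot(30.0) = 1 / tan(30.0) = 1 / 0.577350 = 1.732051
Numerator = 2581 * 9.81 * 3.24^3 = 861176.2469
Denominator = 6.4 * 3.498301 * 1.732051 = 38.779105
W = 861176.2469 / 38.779105
W = 22207.22 N

22207.22


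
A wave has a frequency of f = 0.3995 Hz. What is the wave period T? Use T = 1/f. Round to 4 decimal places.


T = 1 / f
T = 1 / 0.3995
T = 2.5031 s

2.5031


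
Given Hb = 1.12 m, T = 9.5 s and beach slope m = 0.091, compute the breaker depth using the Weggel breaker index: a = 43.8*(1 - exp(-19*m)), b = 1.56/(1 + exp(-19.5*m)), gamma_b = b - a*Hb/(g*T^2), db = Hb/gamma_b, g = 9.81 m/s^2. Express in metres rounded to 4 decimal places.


a = 43.8 * (1 - exp(-19 * m))
exp(-19 * 0.091) = exp(-1.7290) = 0.177462
a = 43.8 * (1 - 0.177462) = 36.027174
b = 1.56 / (1 + exp(-19.5 * m))
exp(-19.5 * 0.091) = exp(-1.7745) = 0.169568
b = 1.56 / (1 + 0.169568) = 1.333826
Hb / (g * T^2) = 1.12 / (9.81 * 9.5^2) = 1.12 / 885.3525 = 0.00126503
gamma_b = b - a * Hb/(g*T^2) = 1.333826 - 36.027174 * 0.00126503 = 1.288250
db = Hb / gamma_b = 1.12 / 1.288250
db = 0.8694 m

0.8694


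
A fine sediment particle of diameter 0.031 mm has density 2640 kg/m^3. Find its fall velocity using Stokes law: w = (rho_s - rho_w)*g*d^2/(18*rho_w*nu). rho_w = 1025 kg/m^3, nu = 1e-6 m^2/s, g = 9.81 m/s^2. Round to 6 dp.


w = (rho_s - rho_w) * g * d^2 / (18 * rho_w * nu)
d = 0.031 mm = 0.000031 m
rho_s - rho_w = 2640 - 1025 = 1615
Numerator = 1615 * 9.81 * (0.000031)^2 = 0.000015225267
Denominator = 18 * 1025 * 1e-6 = 0.018450
w = 0.000825 m/s

0.000825


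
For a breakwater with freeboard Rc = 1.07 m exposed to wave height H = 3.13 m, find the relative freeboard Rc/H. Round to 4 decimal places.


Relative freeboard = Rc / H
= 1.07 / 3.13
= 0.3419

0.3419


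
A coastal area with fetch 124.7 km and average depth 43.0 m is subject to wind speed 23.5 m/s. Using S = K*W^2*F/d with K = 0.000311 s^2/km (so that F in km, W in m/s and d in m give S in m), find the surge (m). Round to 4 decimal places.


S = K * W^2 * F / d
W^2 = 23.5^2 = 552.25
S = 0.000311 * 552.25 * 124.7 / 43.0
Numerator = 0.000311 * 552.25 * 124.7 = 21.417194
S = 21.417194 / 43.0 = 0.4981 m

0.4981


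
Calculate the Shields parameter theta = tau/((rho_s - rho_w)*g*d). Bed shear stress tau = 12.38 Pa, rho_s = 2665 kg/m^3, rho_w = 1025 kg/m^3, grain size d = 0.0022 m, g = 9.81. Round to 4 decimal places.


theta = tau / ((rho_s - rho_w) * g * d)
rho_s - rho_w = 2665 - 1025 = 1640
Denominator = 1640 * 9.81 * 0.0022 = 35.394480
theta = 12.38 / 35.394480
theta = 0.3498

0.3498


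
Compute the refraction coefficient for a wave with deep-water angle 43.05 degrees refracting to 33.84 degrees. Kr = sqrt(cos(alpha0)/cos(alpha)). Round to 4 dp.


Kr = sqrt(cos(alpha0) / cos(alpha))
cos(43.05) = 0.730758
cos(33.84) = 0.830596
Kr = sqrt(0.730758 / 0.830596)
Kr = sqrt(0.879800)
Kr = 0.9380

0.9380


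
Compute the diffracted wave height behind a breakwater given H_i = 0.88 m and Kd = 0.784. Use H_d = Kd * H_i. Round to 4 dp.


H_d = Kd * H_i
H_d = 0.784 * 0.88
H_d = 0.6899 m

0.6899


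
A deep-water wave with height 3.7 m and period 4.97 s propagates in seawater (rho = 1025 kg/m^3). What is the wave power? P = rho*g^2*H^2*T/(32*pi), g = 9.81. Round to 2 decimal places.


P = rho * g^2 * H^2 * T / (32 * pi)
P = 1025 * 9.81^2 * 3.7^2 * 4.97 / (32 * pi)
P = 1025 * 96.2361 * 13.6900 * 4.97 / 100.53096
P = 66760.85 W/m

66760.85


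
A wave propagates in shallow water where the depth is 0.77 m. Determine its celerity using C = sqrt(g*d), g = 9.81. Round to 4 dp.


Using the shallow-water approximation:
C = sqrt(g * d) = sqrt(9.81 * 0.77)
C = sqrt(7.5537)
C = 2.7484 m/s

2.7484


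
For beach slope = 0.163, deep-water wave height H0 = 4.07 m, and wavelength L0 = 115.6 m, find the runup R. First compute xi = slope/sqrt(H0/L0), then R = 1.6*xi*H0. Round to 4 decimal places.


xi = slope / sqrt(H0/L0)
H0/L0 = 4.07/115.6 = 0.035208
sqrt(0.035208) = 0.187637
xi = 0.163 / 0.187637 = 0.868699
R = 1.6 * xi * H0 = 1.6 * 0.868699 * 4.07
R = 5.6570 m

5.6570


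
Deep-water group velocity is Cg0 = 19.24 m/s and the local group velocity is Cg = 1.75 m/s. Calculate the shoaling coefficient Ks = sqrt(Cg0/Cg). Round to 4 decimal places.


Ks = sqrt(Cg0 / Cg)
Ks = sqrt(19.24 / 1.75)
Ks = sqrt(10.9943)
Ks = 3.3158

3.3158


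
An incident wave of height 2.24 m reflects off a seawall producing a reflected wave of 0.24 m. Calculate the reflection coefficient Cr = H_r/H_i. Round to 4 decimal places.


Cr = H_r / H_i
Cr = 0.24 / 2.24
Cr = 0.1071

0.1071


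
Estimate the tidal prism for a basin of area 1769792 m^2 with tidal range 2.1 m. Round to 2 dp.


Tidal prism = Area * Tidal range
P = 1769792 * 2.1
P = 3716563.20 m^3

3716563.20


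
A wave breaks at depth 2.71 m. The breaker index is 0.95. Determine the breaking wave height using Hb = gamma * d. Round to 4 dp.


Hb = gamma * d
Hb = 0.95 * 2.71
Hb = 2.5745 m

2.5745


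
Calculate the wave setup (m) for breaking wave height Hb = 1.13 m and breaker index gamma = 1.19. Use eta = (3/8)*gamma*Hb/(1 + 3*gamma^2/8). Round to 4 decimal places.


eta = (3/8) * gamma * Hb / (1 + 3*gamma^2/8)
Numerator = (3/8) * 1.19 * 1.13 = 0.504262
Denominator = 1 + 3*1.19^2/8 = 1 + 0.531038 = 1.531038
eta = 0.504262 / 1.531038
eta = 0.3294 m

0.3294


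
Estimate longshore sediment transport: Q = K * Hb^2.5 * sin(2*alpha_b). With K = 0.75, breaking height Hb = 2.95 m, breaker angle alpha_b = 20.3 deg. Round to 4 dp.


Q = K * Hb^2.5 * sin(2 * alpha_b)
Hb^2.5 = 2.95^2.5 = 14.947035
sin(2 * 20.3) = sin(40.6) = 0.650774
Q = 0.75 * 14.947035 * 0.650774
Q = 7.2954 m^3/s

7.2954


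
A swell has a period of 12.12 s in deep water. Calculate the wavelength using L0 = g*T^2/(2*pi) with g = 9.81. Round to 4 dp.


L0 = g * T^2 / (2 * pi)
L0 = 9.81 * 12.12^2 / (2 * pi)
L0 = 9.81 * 146.8944 / 6.28319
L0 = 1441.0341 / 6.28319
L0 = 229.3477 m

229.3477


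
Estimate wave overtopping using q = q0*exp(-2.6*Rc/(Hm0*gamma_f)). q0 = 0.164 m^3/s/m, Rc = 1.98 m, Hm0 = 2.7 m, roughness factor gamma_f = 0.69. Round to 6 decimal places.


q = q0 * exp(-2.6 * Rc / (Hm0 * gamma_f))
Exponent = -2.6 * 1.98 / (2.7 * 0.69)
= -2.6 * 1.98 / 1.8630
= -2.763285
exp(-2.763285) = 0.063084
q = 0.164 * 0.063084
q = 0.010346 m^3/s/m

0.010346


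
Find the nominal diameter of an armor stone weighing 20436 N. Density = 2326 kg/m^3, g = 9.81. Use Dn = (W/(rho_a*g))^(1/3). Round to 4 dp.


V = W / (rho_a * g)
V = 20436 / (2326 * 9.81)
V = 20436 / 22818.06
V = 0.895606 m^3
Dn = V^(1/3) = 0.895606^(1/3)
Dn = 0.9639 m

0.9639


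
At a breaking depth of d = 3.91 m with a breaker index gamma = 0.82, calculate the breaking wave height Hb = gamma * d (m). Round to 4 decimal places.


Hb = gamma * d
Hb = 0.82 * 3.91
Hb = 3.2062 m

3.2062


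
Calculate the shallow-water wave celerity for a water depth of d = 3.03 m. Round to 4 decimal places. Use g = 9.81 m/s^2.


Using the shallow-water approximation:
C = sqrt(g * d) = sqrt(9.81 * 3.03)
C = sqrt(29.7243)
C = 5.4520 m/s

5.4520


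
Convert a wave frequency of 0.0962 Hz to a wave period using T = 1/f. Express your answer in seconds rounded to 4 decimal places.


T = 1 / f
T = 1 / 0.0962
T = 10.3950 s

10.3950


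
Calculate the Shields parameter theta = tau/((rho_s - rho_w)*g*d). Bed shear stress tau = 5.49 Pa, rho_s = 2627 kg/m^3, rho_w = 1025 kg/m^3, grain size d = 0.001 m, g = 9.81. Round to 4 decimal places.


theta = tau / ((rho_s - rho_w) * g * d)
rho_s - rho_w = 2627 - 1025 = 1602
Denominator = 1602 * 9.81 * 0.001 = 15.715620
theta = 5.49 / 15.715620
theta = 0.3493

0.3493


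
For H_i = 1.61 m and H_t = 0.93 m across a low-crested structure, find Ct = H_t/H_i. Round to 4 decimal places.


Ct = H_t / H_i
Ct = 0.93 / 1.61
Ct = 0.5776

0.5776


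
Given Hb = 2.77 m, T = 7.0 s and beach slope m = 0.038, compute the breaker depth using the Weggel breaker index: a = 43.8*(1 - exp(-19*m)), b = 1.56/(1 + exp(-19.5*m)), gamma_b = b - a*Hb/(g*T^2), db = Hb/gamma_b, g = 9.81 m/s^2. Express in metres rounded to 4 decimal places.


a = 43.8 * (1 - exp(-19 * m))
exp(-19 * 0.038) = exp(-0.7220) = 0.485780
a = 43.8 * (1 - 0.485780) = 22.522848
b = 1.56 / (1 + exp(-19.5 * m))
exp(-19.5 * 0.038) = exp(-0.7410) = 0.476637
b = 1.56 / (1 + 0.476637) = 1.056455
Hb / (g * T^2) = 2.77 / (9.81 * 7.0^2) = 2.77 / 480.6900 = 0.00576255
gamma_b = b - a * Hb/(g*T^2) = 1.056455 - 22.522848 * 0.00576255 = 0.926666
db = Hb / gamma_b = 2.77 / 0.926666
db = 2.9892 m

2.9892


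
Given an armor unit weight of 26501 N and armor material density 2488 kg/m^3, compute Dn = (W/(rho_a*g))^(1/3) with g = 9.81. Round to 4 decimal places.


V = W / (rho_a * g)
V = 26501 / (2488 * 9.81)
V = 26501 / 24407.28
V = 1.085783 m^3
Dn = V^(1/3) = 1.085783^(1/3)
Dn = 1.0278 m

1.0278


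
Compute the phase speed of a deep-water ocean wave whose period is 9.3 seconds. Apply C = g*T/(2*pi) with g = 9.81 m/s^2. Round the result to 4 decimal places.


We use the deep-water celerity formula:
C = g * T / (2 * pi)
C = 9.81 * 9.3 / (2 * 3.14159...)
C = 91.233000 / 6.283185
C = 14.5202 m/s

14.5202


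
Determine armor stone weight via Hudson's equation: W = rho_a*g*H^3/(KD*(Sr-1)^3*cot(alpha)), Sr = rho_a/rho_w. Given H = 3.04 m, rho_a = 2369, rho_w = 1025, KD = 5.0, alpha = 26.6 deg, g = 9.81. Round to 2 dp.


Sr = rho_a / rho_w = 2369 / 1025 = 2.311220
(Sr - 1) = 1.311220
(Sr - 1)^3 = 2.254375
cot(26.6) = 1 / tan(26.6) = 1 / 0.500763 = 1.996954
Numerator = 2369 * 9.81 * 3.04^3 = 652912.2530
Denominator = 5.0 * 2.254375 * 1.996954 = 22.509417
W = 652912.2530 / 22.509417
W = 29006.18 N

29006.18


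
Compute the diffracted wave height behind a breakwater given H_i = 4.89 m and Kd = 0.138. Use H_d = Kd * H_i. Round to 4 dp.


H_d = Kd * H_i
H_d = 0.138 * 4.89
H_d = 0.6748 m

0.6748


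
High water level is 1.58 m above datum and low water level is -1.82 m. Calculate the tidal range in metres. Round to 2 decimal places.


Tidal range = High water - Low water
Tidal range = 1.58 - (-1.82)
Tidal range = 3.40 m

3.40


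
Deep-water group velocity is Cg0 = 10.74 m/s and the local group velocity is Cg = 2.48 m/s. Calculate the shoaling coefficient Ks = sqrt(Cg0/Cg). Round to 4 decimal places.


Ks = sqrt(Cg0 / Cg)
Ks = sqrt(10.74 / 2.48)
Ks = sqrt(4.3306)
Ks = 2.0810

2.0810


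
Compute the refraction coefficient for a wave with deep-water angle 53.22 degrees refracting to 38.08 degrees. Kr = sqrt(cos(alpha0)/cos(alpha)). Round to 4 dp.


Kr = sqrt(cos(alpha0) / cos(alpha))
cos(53.22) = 0.598744
cos(38.08) = 0.787150
Kr = sqrt(0.598744 / 0.787150)
Kr = sqrt(0.760648)
Kr = 0.8722

0.8722


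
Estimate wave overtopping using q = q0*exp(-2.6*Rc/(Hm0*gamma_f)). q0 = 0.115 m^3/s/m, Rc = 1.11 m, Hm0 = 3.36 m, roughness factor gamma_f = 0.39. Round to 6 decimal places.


q = q0 * exp(-2.6 * Rc / (Hm0 * gamma_f))
Exponent = -2.6 * 1.11 / (3.36 * 0.39)
= -2.6 * 1.11 / 1.3104
= -2.202381
exp(-2.202381) = 0.110540
q = 0.115 * 0.110540
q = 0.012712 m^3/s/m

0.012712


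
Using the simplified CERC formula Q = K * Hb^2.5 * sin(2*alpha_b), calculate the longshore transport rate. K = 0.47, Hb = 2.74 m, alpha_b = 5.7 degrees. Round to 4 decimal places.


Q = K * Hb^2.5 * sin(2 * alpha_b)
Hb^2.5 = 2.74^2.5 = 12.427289
sin(2 * 5.7) = sin(11.4) = 0.197657
Q = 0.47 * 12.427289 * 0.197657
Q = 1.1545 m^3/s

1.1545


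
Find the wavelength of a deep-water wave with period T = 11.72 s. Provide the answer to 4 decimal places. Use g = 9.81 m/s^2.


L0 = g * T^2 / (2 * pi)
L0 = 9.81 * 11.72^2 / (2 * pi)
L0 = 9.81 * 137.3584 / 6.28319
L0 = 1347.4859 / 6.28319
L0 = 214.4590 m

214.4590


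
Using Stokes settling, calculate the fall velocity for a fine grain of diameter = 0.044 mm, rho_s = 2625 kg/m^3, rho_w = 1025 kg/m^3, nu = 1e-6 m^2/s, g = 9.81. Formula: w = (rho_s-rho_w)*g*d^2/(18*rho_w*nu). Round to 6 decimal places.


w = (rho_s - rho_w) * g * d^2 / (18 * rho_w * nu)
d = 0.044 mm = 0.000044 m
rho_s - rho_w = 2625 - 1025 = 1600
Numerator = 1600 * 9.81 * (0.000044)^2 = 0.000030387456
Denominator = 18 * 1025 * 1e-6 = 0.018450
w = 0.001647 m/s

0.001647


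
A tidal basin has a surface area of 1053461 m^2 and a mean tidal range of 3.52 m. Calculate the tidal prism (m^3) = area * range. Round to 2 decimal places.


Tidal prism = Area * Tidal range
P = 1053461 * 3.52
P = 3708182.72 m^3

3708182.72


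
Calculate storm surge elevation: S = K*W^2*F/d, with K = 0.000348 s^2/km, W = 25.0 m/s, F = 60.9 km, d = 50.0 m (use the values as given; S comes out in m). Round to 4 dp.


S = K * W^2 * F / d
W^2 = 25.0^2 = 625.00
S = 0.000348 * 625.00 * 60.9 / 50.0
Numerator = 0.000348 * 625.00 * 60.9 = 13.245750
S = 13.245750 / 50.0 = 0.2649 m

0.2649


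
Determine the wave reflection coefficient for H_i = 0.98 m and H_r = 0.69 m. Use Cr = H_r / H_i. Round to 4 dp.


Cr = H_r / H_i
Cr = 0.69 / 0.98
Cr = 0.7041

0.7041


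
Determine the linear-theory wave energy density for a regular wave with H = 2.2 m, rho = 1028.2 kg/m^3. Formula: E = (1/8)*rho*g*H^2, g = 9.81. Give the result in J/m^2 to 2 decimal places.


E = (1/8) * rho * g * H^2
E = (1/8) * 1028.2 * 9.81 * 2.2^2
E = 0.125 * 1028.2 * 9.81 * 4.8400
E = 6102.42 J/m^2

6102.42


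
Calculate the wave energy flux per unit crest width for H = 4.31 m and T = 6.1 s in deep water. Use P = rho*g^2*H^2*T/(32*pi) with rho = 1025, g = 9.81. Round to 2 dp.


P = rho * g^2 * H^2 * T / (32 * pi)
P = 1025 * 9.81^2 * 4.31^2 * 6.1 / (32 * pi)
P = 1025 * 96.2361 * 18.5761 * 6.1 / 100.53096
P = 111185.05 W/m

111185.05


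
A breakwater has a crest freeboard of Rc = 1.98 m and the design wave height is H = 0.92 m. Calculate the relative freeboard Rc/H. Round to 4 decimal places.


Relative freeboard = Rc / H
= 1.98 / 0.92
= 2.1522

2.1522


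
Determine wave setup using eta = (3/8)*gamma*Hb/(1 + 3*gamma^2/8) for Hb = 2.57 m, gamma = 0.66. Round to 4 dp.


eta = (3/8) * gamma * Hb / (1 + 3*gamma^2/8)
Numerator = (3/8) * 0.66 * 2.57 = 0.636075
Denominator = 1 + 3*0.66^2/8 = 1 + 0.163350 = 1.163350
eta = 0.636075 / 1.163350
eta = 0.5468 m

0.5468


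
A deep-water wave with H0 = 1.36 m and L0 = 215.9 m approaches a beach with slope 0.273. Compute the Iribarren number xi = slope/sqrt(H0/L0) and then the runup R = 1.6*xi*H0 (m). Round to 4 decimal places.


xi = slope / sqrt(H0/L0)
H0/L0 = 1.36/215.9 = 0.006299
sqrt(0.006299) = 0.079368
xi = 0.273 / 0.079368 = 3.439692
R = 1.6 * xi * H0 = 1.6 * 3.439692 * 1.36
R = 7.4848 m

7.4848


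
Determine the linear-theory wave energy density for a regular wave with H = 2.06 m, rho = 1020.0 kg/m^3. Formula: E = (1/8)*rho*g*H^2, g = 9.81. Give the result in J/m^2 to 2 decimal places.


E = (1/8) * rho * g * H^2
E = (1/8) * 1020.0 * 9.81 * 2.06^2
E = 0.125 * 1020.0 * 9.81 * 4.2436
E = 5307.79 J/m^2

5307.79


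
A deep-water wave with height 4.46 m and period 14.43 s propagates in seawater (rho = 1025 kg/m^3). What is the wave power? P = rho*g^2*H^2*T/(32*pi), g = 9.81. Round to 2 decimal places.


P = rho * g^2 * H^2 * T / (32 * pi)
P = 1025 * 9.81^2 * 4.46^2 * 14.43 / (32 * pi)
P = 1025 * 96.2361 * 19.8916 * 14.43 / 100.53096
P = 281642.43 W/m

281642.43


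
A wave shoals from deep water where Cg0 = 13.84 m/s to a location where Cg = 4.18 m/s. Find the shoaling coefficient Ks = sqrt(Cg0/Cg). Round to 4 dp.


Ks = sqrt(Cg0 / Cg)
Ks = sqrt(13.84 / 4.18)
Ks = sqrt(3.3110)
Ks = 1.8196

1.8196


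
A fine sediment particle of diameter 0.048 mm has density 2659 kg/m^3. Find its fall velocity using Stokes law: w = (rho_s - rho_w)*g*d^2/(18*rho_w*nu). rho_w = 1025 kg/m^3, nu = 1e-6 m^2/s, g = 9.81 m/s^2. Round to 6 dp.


w = (rho_s - rho_w) * g * d^2 / (18 * rho_w * nu)
d = 0.048 mm = 0.000048 m
rho_s - rho_w = 2659 - 1025 = 1634
Numerator = 1634 * 9.81 * (0.000048)^2 = 0.000036932060
Denominator = 18 * 1025 * 1e-6 = 0.018450
w = 0.002002 m/s

0.002002


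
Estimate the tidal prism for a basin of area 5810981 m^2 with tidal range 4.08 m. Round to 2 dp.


Tidal prism = Area * Tidal range
P = 5810981 * 4.08
P = 23708802.48 m^3

23708802.48


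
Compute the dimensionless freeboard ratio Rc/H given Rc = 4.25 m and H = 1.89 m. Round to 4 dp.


Relative freeboard = Rc / H
= 4.25 / 1.89
= 2.2487

2.2487


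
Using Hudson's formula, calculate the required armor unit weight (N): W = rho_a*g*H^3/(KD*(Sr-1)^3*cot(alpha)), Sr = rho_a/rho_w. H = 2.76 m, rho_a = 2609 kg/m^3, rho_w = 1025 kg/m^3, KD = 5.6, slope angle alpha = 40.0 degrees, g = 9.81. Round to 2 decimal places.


Sr = rho_a / rho_w = 2609 / 1025 = 2.545366
(Sr - 1) = 1.545366
(Sr - 1)^3 = 3.690574
cot(40.0) = 1 / tan(40.0) = 1 / 0.839100 = 1.191754
Numerator = 2609 * 9.81 * 2.76^3 = 538109.0953
Denominator = 5.6 * 3.690574 * 1.191754 = 24.630228
W = 538109.0953 / 24.630228
W = 21847.51 N

21847.51


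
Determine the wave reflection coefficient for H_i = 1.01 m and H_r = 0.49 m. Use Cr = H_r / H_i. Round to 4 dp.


Cr = H_r / H_i
Cr = 0.49 / 1.01
Cr = 0.4851

0.4851


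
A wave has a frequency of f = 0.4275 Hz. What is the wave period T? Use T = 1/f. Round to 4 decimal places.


T = 1 / f
T = 1 / 0.4275
T = 2.3392 s

2.3392


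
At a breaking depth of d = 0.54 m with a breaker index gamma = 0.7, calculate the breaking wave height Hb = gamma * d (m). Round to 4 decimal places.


Hb = gamma * d
Hb = 0.7 * 0.54
Hb = 0.3780 m

0.3780


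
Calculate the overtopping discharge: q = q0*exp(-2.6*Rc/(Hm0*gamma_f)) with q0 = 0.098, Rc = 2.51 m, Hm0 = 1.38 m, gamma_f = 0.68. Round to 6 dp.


q = q0 * exp(-2.6 * Rc / (Hm0 * gamma_f))
Exponent = -2.6 * 2.51 / (1.38 * 0.68)
= -2.6 * 2.51 / 0.9384
= -6.954390
exp(-6.954390) = 0.000954
q = 0.098 * 0.000954
q = 0.000094 m^3/s/m

0.000094


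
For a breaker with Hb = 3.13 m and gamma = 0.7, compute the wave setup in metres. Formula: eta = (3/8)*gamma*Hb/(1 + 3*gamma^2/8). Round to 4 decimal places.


eta = (3/8) * gamma * Hb / (1 + 3*gamma^2/8)
Numerator = (3/8) * 0.7 * 3.13 = 0.821625
Denominator = 1 + 3*0.7^2/8 = 1 + 0.183750 = 1.183750
eta = 0.821625 / 1.183750
eta = 0.6941 m

0.6941


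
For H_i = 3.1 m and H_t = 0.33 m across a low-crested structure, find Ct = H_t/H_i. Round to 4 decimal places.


Ct = H_t / H_i
Ct = 0.33 / 3.1
Ct = 0.1065

0.1065


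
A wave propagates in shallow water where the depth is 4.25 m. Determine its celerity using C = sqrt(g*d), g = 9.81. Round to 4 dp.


Using the shallow-water approximation:
C = sqrt(g * d) = sqrt(9.81 * 4.25)
C = sqrt(41.6925)
C = 6.4570 m/s

6.4570


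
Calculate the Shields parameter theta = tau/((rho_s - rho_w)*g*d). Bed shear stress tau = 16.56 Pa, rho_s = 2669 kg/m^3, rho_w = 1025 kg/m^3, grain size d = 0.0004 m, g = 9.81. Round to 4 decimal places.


theta = tau / ((rho_s - rho_w) * g * d)
rho_s - rho_w = 2669 - 1025 = 1644
Denominator = 1644 * 9.81 * 0.0004 = 6.451056
theta = 16.56 / 6.451056
theta = 2.5670

2.5670


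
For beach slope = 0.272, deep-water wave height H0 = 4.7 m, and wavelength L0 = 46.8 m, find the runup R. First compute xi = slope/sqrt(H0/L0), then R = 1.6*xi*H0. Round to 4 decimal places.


xi = slope / sqrt(H0/L0)
H0/L0 = 4.7/46.8 = 0.100427
sqrt(0.100427) = 0.316903
xi = 0.272 / 0.316903 = 0.858307
R = 1.6 * xi * H0 = 1.6 * 0.858307 * 4.7
R = 6.4545 m

6.4545


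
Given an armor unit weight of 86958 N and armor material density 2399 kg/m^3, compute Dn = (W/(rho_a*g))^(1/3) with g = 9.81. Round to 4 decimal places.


V = W / (rho_a * g)
V = 86958 / (2399 * 9.81)
V = 86958 / 23534.19
V = 3.694965 m^3
Dn = V^(1/3) = 3.694965^(1/3)
Dn = 1.5460 m

1.5460


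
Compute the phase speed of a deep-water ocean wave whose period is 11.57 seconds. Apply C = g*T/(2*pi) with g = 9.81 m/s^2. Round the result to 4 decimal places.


We use the deep-water celerity formula:
C = g * T / (2 * pi)
C = 9.81 * 11.57 / (2 * 3.14159...)
C = 113.501700 / 6.283185
C = 18.0644 m/s

18.0644


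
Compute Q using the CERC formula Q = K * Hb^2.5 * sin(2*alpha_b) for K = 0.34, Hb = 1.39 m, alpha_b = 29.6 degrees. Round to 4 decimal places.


Q = K * Hb^2.5 * sin(2 * alpha_b)
Hb^2.5 = 1.39^2.5 = 2.277912
sin(2 * 29.6) = sin(59.2) = 0.858960
Q = 0.34 * 2.277912 * 0.858960
Q = 0.6653 m^3/s

0.6653


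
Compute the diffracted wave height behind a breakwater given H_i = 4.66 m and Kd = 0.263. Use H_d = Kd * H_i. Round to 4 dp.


H_d = Kd * H_i
H_d = 0.263 * 4.66
H_d = 1.2256 m

1.2256


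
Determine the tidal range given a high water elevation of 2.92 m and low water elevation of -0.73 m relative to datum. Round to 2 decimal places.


Tidal range = High water - Low water
Tidal range = 2.92 - (-0.73)
Tidal range = 3.65 m

3.65


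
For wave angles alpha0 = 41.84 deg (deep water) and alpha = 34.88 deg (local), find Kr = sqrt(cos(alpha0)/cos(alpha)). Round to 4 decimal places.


Kr = sqrt(cos(alpha0) / cos(alpha))
cos(41.84) = 0.745010
cos(34.88) = 0.820352
Kr = sqrt(0.745010 / 0.820352)
Kr = sqrt(0.908160)
Kr = 0.9530

0.9530


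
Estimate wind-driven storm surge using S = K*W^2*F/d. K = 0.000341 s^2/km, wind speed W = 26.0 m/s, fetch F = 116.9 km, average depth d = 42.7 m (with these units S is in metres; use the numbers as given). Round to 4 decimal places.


S = K * W^2 * F / d
W^2 = 26.0^2 = 676.00
S = 0.000341 * 676.00 * 116.9 / 42.7
Numerator = 0.000341 * 676.00 * 116.9 = 26.947320
S = 26.947320 / 42.7 = 0.6311 m

0.6311
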